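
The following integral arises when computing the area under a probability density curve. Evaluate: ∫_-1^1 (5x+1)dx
Step 1: Find antiderivative F(x)=(5/2)x^2+x
Step 2: F(1) - F(-1)=7/2 - (3/2)=2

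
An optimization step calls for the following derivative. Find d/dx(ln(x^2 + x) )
Chain rule: d/dx[ln(u)]=u'/u where u=x^2+x
u'=2x+1

Answer: (2x+1)/(x^2+x)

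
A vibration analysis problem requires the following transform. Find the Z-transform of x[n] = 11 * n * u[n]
Z{n*u[n]} = z/(z-1)^2
By linearity: Z{11*n*u[n]} = 11z/(z-1)^2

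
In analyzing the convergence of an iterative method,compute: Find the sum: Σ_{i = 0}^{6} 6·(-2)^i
Geometric series: S=a(1 - r^n)/(1 - r)
a=6, r=-2, n=7
S=6(1 + 128)/3=258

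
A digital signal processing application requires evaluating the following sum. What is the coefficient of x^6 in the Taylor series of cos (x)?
cos(x)=Σ (-1)^k x^(2k)/(2k)!
For x^6: (-1)^3/6!=-1/720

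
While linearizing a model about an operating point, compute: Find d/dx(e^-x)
Chain rule: d/dx[e^u] = e^u · u' where u = -x
u' = -1

Answer: -1·e^-x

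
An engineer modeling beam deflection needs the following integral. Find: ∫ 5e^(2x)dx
Since d/dx[e^(2x)]=2e^(2x), we get 5/2 e^(2x) + C

Answer: (5/2)e^(2x) + C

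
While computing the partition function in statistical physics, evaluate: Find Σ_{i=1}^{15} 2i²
=2·n(n+1)(2n+1)/6=2·15·16·31/6=2480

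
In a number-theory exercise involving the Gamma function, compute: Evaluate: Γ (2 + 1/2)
Γ(n+1/2) = (2n)!√π/(4^n·n!)
= 24√π/(16·2) = (3/4)·√π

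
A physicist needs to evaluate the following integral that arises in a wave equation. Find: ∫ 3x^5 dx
Using power rule: ∫ 3x^5 dx=3/6 x^6 + C=(1/2)x^6 + C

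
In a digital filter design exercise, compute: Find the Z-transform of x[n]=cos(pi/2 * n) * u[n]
Z{cos(w0*n)*u[n]}=z(z - cos(w0))/(z^2 - 2z*cos(w0) + 1)
With w0=pi/2: X(z)=z(z - cos(pi/2))/(z^2 - 2z*cos(pi/2) + 1)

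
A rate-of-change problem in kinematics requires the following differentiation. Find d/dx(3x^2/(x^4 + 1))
Quotient rule: (f/g)'=(f'g - fg')/g²
f=3x^2, f'=6x
g=x^4 + 1, g'=4x^3

Answer: (6x·(x^4 + 1) - 12x^5)/(x^4 + 1)²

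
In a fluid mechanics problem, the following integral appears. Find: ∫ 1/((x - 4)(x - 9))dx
Partial fractions: 1/((x-4)(x-9))=A/(x-4) + B/(x-9)
A=-1/5, B=1/5
∫ [-1/5· 1/(x-4) + 1/5· 1/(x-9)] dx
=(1/5)[ln|x-9| - ln|x-4|] + C

Answer: (1/5)·ln|(x-9)/(x-4)| + C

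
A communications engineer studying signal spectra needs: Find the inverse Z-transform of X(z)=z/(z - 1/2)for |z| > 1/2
Standard pair: z/(z-a) <-> a^n * u[n] for causal signals
With a = 1/2: x[n] = (1/2)^n * u[n]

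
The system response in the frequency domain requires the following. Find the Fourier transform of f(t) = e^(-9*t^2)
The Fourier transform of a Gaussian e^(-a*t^2) is sqrt(pi/a)*e^(-omega^2/(4a)).
With a=9: F(omega)=sqrt(pi)/3*e^(-omega^2/36)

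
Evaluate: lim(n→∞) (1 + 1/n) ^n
This is the definition of e^1: lim(1 + 1/n)^n=e^1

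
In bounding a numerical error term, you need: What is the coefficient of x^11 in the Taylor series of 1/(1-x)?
1/(1-x) = Σ x^n for |x|<1
All coefficients are 1

Answer: 1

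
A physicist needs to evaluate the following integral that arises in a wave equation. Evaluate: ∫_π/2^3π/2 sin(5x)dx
Antiderivative: -cos(5x)/5
Evaluate at bounds: [-cos(5·3π/2)/5] - [-cos(5·π/2)/5]
= (-(0)+(0))/5 = 0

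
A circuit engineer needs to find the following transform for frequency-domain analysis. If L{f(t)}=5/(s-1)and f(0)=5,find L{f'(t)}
L{f'(t)}=s·F(s) - f(0)=5s/(s-1) - 5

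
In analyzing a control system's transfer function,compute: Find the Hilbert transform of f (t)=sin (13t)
The Hilbert transform shifts each frequency component by -pi/2.
H{sin(wt)}=-cos(wt)
With w=13: H{sin(13t)}=-cos(13t)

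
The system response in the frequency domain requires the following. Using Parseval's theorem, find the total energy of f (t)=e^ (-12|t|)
Parseval's theorem: E = integral |f(t)|^2 dt = (1/2pi) integral |F(omega)|^2 domega
E = integral_{-inf}^{inf} e^(-24|t|) dt = 2*integral_0^inf e^(-24t) dt = 2/(2*12) = 1/12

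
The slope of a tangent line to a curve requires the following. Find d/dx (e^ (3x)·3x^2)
Product rule: (fg)' = f'g + fg'
f = e^(3x), f' = 3·e^(3x)
g = 3x^2, g' = 6x

Answer: 9·e^(3x)·x^2 + 6·e^(3x)·x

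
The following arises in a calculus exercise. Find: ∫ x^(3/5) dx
Power rule: ∫ x^(3/5) dx=x^(8/5)/(8/5) + C

Answer: (5/8)·x^(8/5) + C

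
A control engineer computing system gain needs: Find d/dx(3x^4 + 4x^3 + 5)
Power rule: d/dx(ax^n) = n·a·x^(n-1)
Term by term: 12·x^3 + 12·x^2

Answer: 12x^3 + 12x^2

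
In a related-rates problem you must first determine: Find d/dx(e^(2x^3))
Chain rule: d/dx[e^u] = e^u · u' where u = 2x^3
u' = 6x^2

Answer: 6x^2·e^(2x^3)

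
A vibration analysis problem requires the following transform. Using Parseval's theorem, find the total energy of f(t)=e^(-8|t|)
Parseval's theorem: E = integral |f(t)|^2 dt = (1/2pi) integral |F(omega)|^2 domega
E = integral_{-inf}^{inf} e^(-16|t|) dt = 2 * integral_0^inf e^(-16t) dt = 2/(2 * 8) = 1/8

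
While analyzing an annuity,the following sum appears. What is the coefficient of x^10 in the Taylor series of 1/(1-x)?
1/(1-x) = Σ x^n for |x|<1
All coefficients are 1

Answer: 1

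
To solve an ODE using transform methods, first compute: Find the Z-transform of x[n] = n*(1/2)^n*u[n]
Using the property Z{n * a^n * u[n]} = az/(z-a)^2
With a = 1/2: X(z) = (1/2)z/(z - 1/2)^2, |z| > 1/2

Answer: (1/2)z/(z - 1/2)^2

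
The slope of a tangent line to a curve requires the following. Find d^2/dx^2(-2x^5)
Apply power rule 2 times:
d^1: -10x^4
d^2: -40x^3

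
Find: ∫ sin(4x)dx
Using substitution u=4x: ∫ sin(u) du/4=-cos(u)/4 + C

Answer: (-1/4)cos(4x) + C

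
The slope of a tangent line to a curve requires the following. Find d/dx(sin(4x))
Chain rule: d/dx[sin(u)] = cos(u)·u' where u = 4x
u' = 4

Answer: 4·cos(4x)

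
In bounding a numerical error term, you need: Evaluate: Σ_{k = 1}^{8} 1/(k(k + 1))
Partial fractions: 1/(k(k + 1)) = 1/k - 1/(k + 1)
Telescoping sum: 1(1 - 1/9) = 1·8/9

Answer: 8/9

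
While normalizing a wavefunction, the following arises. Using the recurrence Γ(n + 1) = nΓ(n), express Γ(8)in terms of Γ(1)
Γ(8)=7Γ(7)=7·6Γ(6)=...=7!·Γ(1)=5040·Γ(1)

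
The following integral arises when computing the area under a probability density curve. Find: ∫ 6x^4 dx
Using power rule: ∫ 6x^4 dx=6/5 x^5+C=(6/5)x^5+C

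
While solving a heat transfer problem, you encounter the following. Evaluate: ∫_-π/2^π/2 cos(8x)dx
Antiderivative: sin(8x)/8
Evaluate at bounds: [sin(8·π/2)/8] - [sin(8·-π/2)/8]
= ((0) - (0))/8 = 0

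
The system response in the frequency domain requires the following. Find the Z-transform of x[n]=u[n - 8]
Using the time-shift property: Z{u[n-8]}=z^(-8) * z/(z-1)
=z^(-7)/(z-1)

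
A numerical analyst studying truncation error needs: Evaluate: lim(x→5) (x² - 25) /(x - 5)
Factor: (x² - 25)=(x-5)(x + 5)
Cancel (x-5): lim(x→5) (x + 5)=10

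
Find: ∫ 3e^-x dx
Since d/dx[e^-x] = - e^-x, we get -3e^-x + C

Answer: -3e^-x + C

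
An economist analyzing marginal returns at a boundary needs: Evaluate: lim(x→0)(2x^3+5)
Polynomial is continuous, so substitute x = 0:
2·0^3 + 5 = 5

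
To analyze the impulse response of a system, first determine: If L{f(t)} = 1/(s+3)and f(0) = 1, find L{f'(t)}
L{f'(t)} = s·F(s) - f(0) = s/(s+3)-1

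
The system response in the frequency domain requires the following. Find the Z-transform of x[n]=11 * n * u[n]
Z{n*u[n]} = z/(z-1)^2
By linearity: Z{11*n*u[n]} = 11z/(z-1)^2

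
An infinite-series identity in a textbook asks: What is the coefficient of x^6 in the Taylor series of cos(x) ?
cos(x) = Σ (-1)^k x^(2k)/(2k)!
For x^6: (-1)^3/6! = -1/720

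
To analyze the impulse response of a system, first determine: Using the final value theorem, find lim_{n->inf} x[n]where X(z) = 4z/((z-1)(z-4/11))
Final value theorem: lim x[n] = lim_{z->1} (z-1)*X(z)
(z-1)*X(z) = 4z/(z-4/11)
As z->1: 4/(1-4/11) = 4/(7/11) = 44/7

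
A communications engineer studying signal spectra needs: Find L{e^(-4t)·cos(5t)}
First shifting: L{e^(at)f(t)}=F(s-a)
L{cos(5t)}=s/(s²+25)
Shift: (s+4)/((s+4)²+25)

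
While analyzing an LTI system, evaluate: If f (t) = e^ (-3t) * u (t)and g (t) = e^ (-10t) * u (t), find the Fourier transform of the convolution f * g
By the convolution theorem: F{f*g}=F(omega)*G(omega)
F(omega)=1/(3+j*omega), G(omega)=1/(10+j*omega)
F{f*g}=1/((3+j*omega)(10+j*omega))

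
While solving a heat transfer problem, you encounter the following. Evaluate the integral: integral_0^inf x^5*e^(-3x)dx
This is a Gamma integral. Substitute u=3x (du=3 dx):
integral_0^inf x^5*e^(-3x) dx=(1/3^6) integral_0^inf u^5*e^(-u) du
=Gamma(6)/3^6=5!/3^6=120/729

Answer: 40/243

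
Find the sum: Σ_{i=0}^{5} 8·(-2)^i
Geometric series: S = a(1 - r^n)/(1 - r)
a = 8, r = -2, n = 6
S = 8(1-64)/3 = -168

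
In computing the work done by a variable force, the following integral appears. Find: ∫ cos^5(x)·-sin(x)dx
Let u = cos(x), du = -sin(x) dx
∫ u^5 du = u^6/6 + C

Answer: cos^6(x)/6 + C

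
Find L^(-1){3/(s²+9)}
L^(-1){w/(s²+w²)} = sin(wt)
Here w = 3

Answer: sin(3t)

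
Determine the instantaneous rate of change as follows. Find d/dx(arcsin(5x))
d/dx[arcsin(u)] = u'/√(1-u²), u = 5x, u' = 5

Answer: 5/√(1-25x²)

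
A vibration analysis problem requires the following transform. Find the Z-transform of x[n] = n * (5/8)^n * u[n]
Using the property Z{n*a^n*u[n]} = az/(z-a)^2
With a = 5/8: X(z) = (5/8)z/(z - 5/8)^2, |z| > 5/8

Answer: (5/8)z/(z - 5/8)^2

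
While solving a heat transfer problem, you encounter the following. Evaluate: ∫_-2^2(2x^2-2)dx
Step 1: Find antiderivative F(x) = (2/3)x^3 - 2x
Step 2: F(2) - F(-2) = 4/3 - (-4/3) = 8/3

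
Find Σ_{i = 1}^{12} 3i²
=3·n(n + 1)(2n + 1)/6=3·12·13·25/6=1950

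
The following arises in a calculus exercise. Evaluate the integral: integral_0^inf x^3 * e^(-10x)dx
This is a Gamma integral. Substitute u=10x (du=10 dx):
integral_0^inf x^3 * e^(-10x) dx=(1/10^4) integral_0^inf u^3 * e^(-u) du
=Gamma(4)/10^4=3!/10^4=6/10000

Answer: 3/5000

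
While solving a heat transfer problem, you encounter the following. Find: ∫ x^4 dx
Using power rule: ∫ x^4 dx = 1/5 x^5+C = (1/5)x^5+C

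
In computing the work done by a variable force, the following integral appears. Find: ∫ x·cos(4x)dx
By parts: u = x, dv = cos(4x) dx
du = dx, v = sin(4x)/4
= x·sin(4x)/4 + cos(4x)/4² + C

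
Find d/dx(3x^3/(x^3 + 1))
Quotient rule: (f/g)' = (f'g - fg')/g²
f = 3x^3, f' = 9x^2
g = x^3 + 1, g' = 3x^2

Answer: (9x^2·(x^3 + 1) - 9x^5)/(x^3 + 1)²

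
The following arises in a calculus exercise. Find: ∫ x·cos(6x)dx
By parts: u=x, dv=cos(6x) dx
du=dx, v=sin(6x)/6
=x·sin(6x)/6+cos(6x)/6²+C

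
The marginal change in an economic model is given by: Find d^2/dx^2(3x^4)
Apply power rule 2 times:
d^1: 12x^3
d^2: 36x^2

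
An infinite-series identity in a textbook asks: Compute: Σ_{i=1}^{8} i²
Using formula: Σ i^2=n(n+1)(2n+1)/6=8·9·17/6=204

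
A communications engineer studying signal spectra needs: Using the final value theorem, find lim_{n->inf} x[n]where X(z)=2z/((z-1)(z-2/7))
Final value theorem: lim x[n] = lim_{z->1} (z-1)*X(z)
(z-1)*X(z) = 2z/(z-2/7)
As z->1: 2/(1 - 2/7) = 2/(5/7) = 14/5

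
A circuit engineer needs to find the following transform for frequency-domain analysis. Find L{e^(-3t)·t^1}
First shifting: L{e^(at)f(t)} = F(s-a)
L{t^1} = 1/s^2
Shift s → s + 3: 1/(s + 3)^2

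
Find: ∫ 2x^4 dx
Using power rule: ∫ 2x^4 dx=2/5 x^5+C=(2/5)x^5+C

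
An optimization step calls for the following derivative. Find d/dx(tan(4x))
Chain rule: d/dx[tan(u)] = sec²(u)·u' where u = 4x
u' = 4

Answer: 4·sec²(4x)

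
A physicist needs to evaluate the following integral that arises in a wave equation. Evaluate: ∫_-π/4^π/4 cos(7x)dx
Antiderivative: sin(7x)/7
Evaluate at bounds: [sin(7·π/4)/7] - [sin(7·-π/4)/7]
=((-√2/2) - (√2/2))/7=-√2/7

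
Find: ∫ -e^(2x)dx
Since d/dx[e^(2x)]=2e^(2x), we get -1/2 e^(2x) + C

Answer: (-1/2)e^(2x) + C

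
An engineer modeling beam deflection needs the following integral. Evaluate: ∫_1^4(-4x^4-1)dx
Step 1: Find antiderivative F(x) = (-4/5)x^5 - x
Step 2: F(4) - F(1) = -4116/5 - (-9/5) = -4107/5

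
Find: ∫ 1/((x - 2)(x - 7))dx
Partial fractions: 1/((x-2)(x-7))=A/(x-2)+B/(x-7)
A=-1/5, B=1/5
∫ [-1/5· 1/(x-2)+1/5· 1/(x-7)] dx
=(1/5)[ln|x-7| - ln|x-2|]+C

Answer: (1/5)·ln|(x-7)/(x-2)|+C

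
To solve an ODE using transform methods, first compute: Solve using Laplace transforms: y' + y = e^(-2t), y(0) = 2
Take L: sY - 2+Y=1/(s+2)
Y(s+1)=1/(s+2)+2
Y=1/((s+2)(s+1))+2/(s+1)
Partial fractions: 1/((s+2)(s+1))=-1/(s+2)+1/(s+1)
So Y=-1/(s+2)+3/(s+1)
Inverse Laplace transform (L^(-1){1/(s+2)}=e^(-2t), L^(-1){1/(s+1)}=e^(-t)):

Answer: y(t)=-1·e^(-2t)+3·e^(-t)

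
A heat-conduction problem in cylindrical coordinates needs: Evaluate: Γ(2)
Γ(n)=(n-1)! for positive integers
Γ(2)=1!=1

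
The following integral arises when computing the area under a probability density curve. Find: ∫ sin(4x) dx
Using substitution u = 4x: ∫ sin(u) du/4 = -cos(u)/4 + C

Answer: (-1/4)cos(4x) + C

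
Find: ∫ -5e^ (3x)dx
Since d/dx[e^(3x)]=3e^(3x), we get -5/3 e^(3x)+C

Answer: (-5/3)e^(3x)+C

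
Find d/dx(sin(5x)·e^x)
Product rule: (fg)' = f'g + fg'
f = sin(5x), f' = 5·cos(5x)
g = e^x, g' = e^x

Answer: 5·cos(5x)·e^x + sin(5x)·e^x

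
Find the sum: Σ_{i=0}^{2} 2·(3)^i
Geometric series: S = a(1 - r^n)/(1 - r)
a = 2, r = 3, n = 3
S = 2(1 - 27)/-2 = 26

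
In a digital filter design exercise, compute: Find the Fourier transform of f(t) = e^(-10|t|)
Using the standard pair: F{e^(-a|t|)} = 2a/(a^2+omega^2)
With a = 10: F(omega) = 20/(100+omega^2)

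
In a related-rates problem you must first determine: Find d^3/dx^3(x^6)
Apply power rule 3 times:
d^1: 6x^5
d^2: 30x^4
d^3: 120x^3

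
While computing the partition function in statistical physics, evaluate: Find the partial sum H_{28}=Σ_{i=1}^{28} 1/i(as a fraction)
H_28 = 1+1/2+1/3+...+1/28
= 315404588903/80313433200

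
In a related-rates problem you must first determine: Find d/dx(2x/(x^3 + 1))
Quotient rule: (f/g)' = (f'g - fg')/g²
f = 2x, f' = 2
g = x^3+1, g' = 3x^2

Answer: (2·(x^3+1)-6x^3)/(x^3+1)²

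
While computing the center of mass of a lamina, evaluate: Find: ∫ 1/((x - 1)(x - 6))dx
Partial fractions: 1/((x-1)(x-6))=A/(x-1) + B/(x-6)
A=-1/5, B=1/5
∫ [-1/5· 1/(x-1) + 1/5· 1/(x-6)] dx
=(1/5)[ln|x-6| - ln|x-1|] + C

Answer: (1/5)·ln|(x-6)/(x-1)| + C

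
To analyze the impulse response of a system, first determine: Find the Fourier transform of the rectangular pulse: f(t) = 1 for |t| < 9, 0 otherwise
F(omega)=integral from -9 to 9 of e^(-j*omega*t) dt
=2*sin(9*omega)/omega=18*sinc(9*omega/pi)

Answer: 2*sin(9*omega)/omega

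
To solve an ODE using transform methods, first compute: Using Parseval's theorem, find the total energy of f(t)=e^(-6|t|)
Parseval's theorem: E=integral |f(t)|^2 dt=(1/2pi) integral |F(omega)|^2 domega
E=integral_{-inf}^{inf} e^(-12|t|) dt=2 * integral_0^inf e^(-12t) dt=2/(2 * 6)=1/6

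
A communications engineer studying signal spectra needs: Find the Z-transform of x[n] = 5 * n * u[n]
Z{n * u[n]} = z/(z-1)^2
By linearity: Z{5 * n * u[n]} = 5z/(z-1)^2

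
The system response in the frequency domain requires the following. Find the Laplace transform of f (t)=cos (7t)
L{cos(wt)} = s/(s²+w²)
L{cos(7t)} = s/(s²+49)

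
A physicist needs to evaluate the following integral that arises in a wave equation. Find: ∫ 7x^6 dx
Using power rule: ∫ 7x^6 dx = 7/7 x^7+C = x^7+C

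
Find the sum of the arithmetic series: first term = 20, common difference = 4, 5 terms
Last term: a_n=20+(5-1)·4=36
Sum=n(a_1+a_n)/2=5(20+36)/2=140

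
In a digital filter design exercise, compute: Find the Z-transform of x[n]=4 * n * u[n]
Z{n * u[n]}=z/(z-1)^2
By linearity: Z{4 * n * u[n]}=4z/(z-1)^2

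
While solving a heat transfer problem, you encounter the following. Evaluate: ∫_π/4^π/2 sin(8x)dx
Antiderivative: -cos(8x)/8
Evaluate at bounds: [-cos(8·π/2)/8] - [-cos(8·π/4)/8]
=(-(1) + (1))/8=0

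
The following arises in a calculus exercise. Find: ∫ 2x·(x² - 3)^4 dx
Let u = x² - 3, du = 2x dx
∫ u^4 du = u^5/5 + C

Answer: (x² - 3)^5/5 + C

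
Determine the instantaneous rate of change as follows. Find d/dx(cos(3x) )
Chain rule: d/dx[cos(u)]=-sin(u)·u' where u=3x
u'=3

Answer: -3·sin(3x)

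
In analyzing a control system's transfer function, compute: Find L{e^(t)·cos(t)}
First shifting: L{e^(at)f(t)}=F(s-a)
L{cos(t)}=s/(s²+1)
Shift: (s-1)/((s-1)²+1)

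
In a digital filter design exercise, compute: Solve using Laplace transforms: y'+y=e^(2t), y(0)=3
Take L: sY - 3+Y = 1/(s-2)
Y(s+1) = 1/(s-2)+3
Y = 1/((s-2)(s+1))+3/(s+1)
Partial fractions: 1/((s-2)(s+1)) = (1/3)/(s-2) - (1/3)/(s+1)
So Y = (1/3)/(s-2)+(8/3)/(s+1)
Inverse Laplace transform (L^(-1){1/(s-2)} = e^(2t), L^(-1){1/(s+1)} = e^(-t)):

Answer: y(t) = (1/3)·e^(2t)+(8/3)·e^(-t)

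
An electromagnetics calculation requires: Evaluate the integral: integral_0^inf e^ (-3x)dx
integral_0^inf e^(-3x) dx=[-1/3 * e^(-3x)]_0^inf
=0 - (-1/3)=1/3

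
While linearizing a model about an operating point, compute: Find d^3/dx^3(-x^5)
Apply power rule 3 times:
d^1: -5x^4
d^2: -20x^3
d^3: -60x^2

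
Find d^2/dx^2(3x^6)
Apply power rule 2 times:
d^1: 18x^5
d^2: 90x^4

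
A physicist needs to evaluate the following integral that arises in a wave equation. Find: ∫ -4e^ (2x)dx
Since d/dx[e^(2x)] = 2e^(2x), we get -2 e^(2x) + C

Answer: -2e^(2x) + C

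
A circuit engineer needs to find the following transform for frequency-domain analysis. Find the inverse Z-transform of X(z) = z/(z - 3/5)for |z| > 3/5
Standard pair: z/(z-a) <-> a^n*u[n] for causal signals
With a=3/5: x[n]=(3/5)^n*u[n]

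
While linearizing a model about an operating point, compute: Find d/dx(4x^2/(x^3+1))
Quotient rule: (f/g)'=(f'g - fg')/g²
f=4x^2, f'=8x
g=x^3 + 1, g'=3x^2

Answer: (8x·(x^3 + 1) - 12x^4)/(x^3 + 1)²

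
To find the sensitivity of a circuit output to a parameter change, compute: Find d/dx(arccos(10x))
d/dx[arccos(u)]=-u'/√(1-u²), u=10x, u'=10

Answer: -10/√(1 - 100x²)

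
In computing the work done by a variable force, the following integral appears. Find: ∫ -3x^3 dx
Using power rule: ∫ -3x^3 dx = -3/4 x^4 + C = (-3/4)x^4 + C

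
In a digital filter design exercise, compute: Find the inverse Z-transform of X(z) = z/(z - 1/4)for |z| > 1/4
Standard pair: z/(z-a) <-> a^n*u[n] for causal signals
With a = 1/4: x[n] = (1/4)^n*u[n]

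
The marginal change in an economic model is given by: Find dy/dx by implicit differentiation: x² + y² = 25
Differentiate both sides: 2x + 2y·(dy/dx) = 0
Solve: dy/dx = -2x/(2y) = -x/y

Answer: dy/dx = -x/y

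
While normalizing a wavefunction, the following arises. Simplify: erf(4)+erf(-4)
erf is odd: erf(-4)=-erf(4)
erf(4) + erf(-4)=erf(4) - erf(4)=0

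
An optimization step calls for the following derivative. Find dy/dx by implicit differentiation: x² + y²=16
Differentiate both sides: 2x + 2y·(dy/dx)=0
Solve: dy/dx=-2x/(2y)=-x/y

Answer: dy/dx=-x/y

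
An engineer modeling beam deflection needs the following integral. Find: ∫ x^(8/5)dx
Power rule: ∫ x^(8/5) dx=x^(13/5)/(13/5)+C

Answer: (5/13)·x^(13/5)+C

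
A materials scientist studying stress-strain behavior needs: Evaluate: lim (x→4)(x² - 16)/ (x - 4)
Factor: (x² - 16)=(x-4)(x+4)
Cancel (x-4): lim(x→4) (x+4)=8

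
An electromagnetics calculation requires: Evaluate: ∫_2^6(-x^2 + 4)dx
Step 1: Find antiderivative F(x) = (-1/3)x^3+4x
Step 2: F(6) - F(2) = -48 - (16/3) = -160/3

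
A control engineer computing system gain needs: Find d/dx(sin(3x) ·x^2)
Product rule: (fg)' = f'g + fg'
f = sin(3x), f' = 3·cos(3x)
g = x^2, g' = 2x

Answer: 3·cos(3x)·x^2 + 2·sin(3x)·x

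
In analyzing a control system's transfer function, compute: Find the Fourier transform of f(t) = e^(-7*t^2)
The Fourier transform of a Gaussian e^(-a * t^2) is sqrt(pi/a) * e^(-omega^2/(4a)).
With a=7: F(omega)=sqrt(pi/7) * e^(-omega^2/28)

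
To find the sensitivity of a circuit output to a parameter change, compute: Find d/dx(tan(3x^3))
Chain rule: d/dx[tan(u)]=sec²(u)·u' where u=3x^3
u'=9x^2

Answer: 9x^2·sec²(3x^3)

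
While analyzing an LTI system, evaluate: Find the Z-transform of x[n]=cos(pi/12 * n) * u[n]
Z{cos(w0 * n) * u[n]}=z(z - cos(w0))/(z^2-2z * cos(w0)+1)
With w0=pi/12: X(z)=z(z - cos(pi/12))/(z^2-2z * cos(pi/12)+1)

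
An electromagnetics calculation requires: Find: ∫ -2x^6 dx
Using power rule: ∫ -2x^6 dx = -2/7 x^7 + C = (-2/7)x^7 + C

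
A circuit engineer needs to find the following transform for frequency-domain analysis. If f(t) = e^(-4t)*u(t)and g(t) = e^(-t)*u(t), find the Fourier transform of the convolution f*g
By the convolution theorem: F{f*g}=F(omega)*G(omega)
F(omega)=1/(4 + j*omega), G(omega)=1/(1 + j*omega)
F{f*g}=1/((4 + j*omega)(1 + j*omega))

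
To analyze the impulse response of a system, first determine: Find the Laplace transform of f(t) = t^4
L{t^n}=n!/s^(n + 1)
L{t^4}=4!/s^5=24/s^5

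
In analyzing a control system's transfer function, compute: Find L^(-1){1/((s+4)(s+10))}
Partial fractions: 1/((s+4)(s+10)) = A/(s+4)+B/(s+10)
Cover-up: A = 1/(s+10)|_{s = -4} = 1/6; B = 1/(s+4)|_{s = -10} = -1/6
L^(-1) = (1/6)e^(-4t) - (1/6)e^(-10t)

Answer: (1/6)(e^(-4t) - e^(-10t))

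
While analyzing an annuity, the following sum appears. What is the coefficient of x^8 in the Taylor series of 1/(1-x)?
1/(1-x)=Σ x^n for |x|<1
All coefficients are 1

Answer: 1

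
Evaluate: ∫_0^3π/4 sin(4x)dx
Antiderivative: -cos(4x)/4
Evaluate at bounds: [-cos(4·3π/4)/4] - [-cos(4·0)/4]
= (-(-1) + (1))/4 = 1/2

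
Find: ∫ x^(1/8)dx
Power rule: ∫ x^(1/8) dx = x^(9/8)/(9/8) + C

Answer: (8/9)·x^(9/8) + C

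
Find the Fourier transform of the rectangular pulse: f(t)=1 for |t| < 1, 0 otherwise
F(omega) = integral from -1 to 1 of e^(-j * omega * t) dt
= 2 * sin(1 * omega)/omega = 2 * sinc(1 * omega/pi)

Answer: 2 * sin(1 * omega)/omega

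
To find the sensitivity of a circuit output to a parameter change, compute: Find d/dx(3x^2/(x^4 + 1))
Quotient rule: (f/g)' = (f'g - fg')/g²
f = 3x^2, f' = 6x
g = x^4 + 1, g' = 4x^3

Answer: (6x·(x^4 + 1) - 12x^5)/(x^4 + 1)²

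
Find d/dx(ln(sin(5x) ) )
Chain rule: d/dx[ln(u)] = u'/u where u = sin(5x)
u' = 5cos(5x)

Answer: (5cos(5x))/(sin(5x))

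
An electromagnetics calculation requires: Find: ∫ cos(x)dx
Using standard integral: ∫ cos(x) dx = sin(x)+C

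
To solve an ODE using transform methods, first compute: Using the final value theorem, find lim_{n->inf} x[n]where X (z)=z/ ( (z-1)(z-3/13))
Final value theorem: lim x[n]=lim_{z->1} (z-1)*X(z)
(z-1)*X(z)=z/(z-3/13)
As z->1: 1/(1-3/13)=1/(10/13)=13/10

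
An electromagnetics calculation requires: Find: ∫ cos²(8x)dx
Using identity cos²(u)=(1+cos(2u))/2:
∫ (1+cos(16x))/2 dx=x/2+sin(16x)/32+C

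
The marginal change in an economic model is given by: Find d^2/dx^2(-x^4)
Apply power rule 2 times:
d^1: -4x^3
d^2: -12x^2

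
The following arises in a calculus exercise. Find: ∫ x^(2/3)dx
Power rule: ∫ x^(2/3) dx = x^(5/3)/(5/3) + C

Answer: (3/5)·x^(5/3) + C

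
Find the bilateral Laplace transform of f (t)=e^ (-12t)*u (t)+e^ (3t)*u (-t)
For e^(-12t) * u(t): L = 1/(s + 12), Re(s) > -12
For e^(3t) * u(-t): L = -1/(s-3), Re(s) < 3
Combined: F(s) = 1/(s + 12) - 1/(s-3), -12 < Re(s) < 3

Answer: 1/(s + 12) - 1/(s-3), ROC: -12 < Re(s) < 3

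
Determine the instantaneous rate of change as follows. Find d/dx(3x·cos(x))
Product rule: (fg)'=f'g + fg'
f=3x, f'=3
g=cos(x), g'=-sin(x)

Answer: 3·cos(x) - 3x·sin(x)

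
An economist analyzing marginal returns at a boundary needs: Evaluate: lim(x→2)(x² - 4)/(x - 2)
Factor: (x² - 4) = (x-2)(x+2)
Cancel (x-2): lim(x→2) (x+2) = 4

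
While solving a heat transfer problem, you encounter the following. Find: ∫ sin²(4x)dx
Using identity sin²(u) = (1 - cos(2u))/2:
∫ (1 - cos(8x))/2 dx = x/2 - sin(8x)/16+C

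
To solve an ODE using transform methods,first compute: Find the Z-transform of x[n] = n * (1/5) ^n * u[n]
Using the property Z{n * a^n * u[n]} = az/(z-a)^2
With a = 1/5: X(z) = (1/5)z/(z - 1/5)^2, |z| > 1/5

Answer: (1/5)z/(z - 1/5)^2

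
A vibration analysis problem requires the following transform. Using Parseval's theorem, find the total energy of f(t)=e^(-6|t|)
Parseval's theorem: E = integral |f(t)|^2 dt = (1/2pi) integral |F(omega)|^2 domega
E = integral_{-inf}^{inf} e^(-12|t|) dt = 2*integral_0^inf e^(-12t) dt = 2/(2*6) = 1/6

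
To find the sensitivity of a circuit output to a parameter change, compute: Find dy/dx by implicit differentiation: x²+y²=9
Differentiate both sides: 2x+2y·(dy/dx) = 0
Solve: dy/dx = -2x/(2y) = -x/y

Answer: dy/dx = -x/y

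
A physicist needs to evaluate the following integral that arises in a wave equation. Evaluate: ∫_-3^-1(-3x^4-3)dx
Step 1: Find antiderivative F(x) = (-3/5)x^5-3x
Step 2: F(-1) - F(-3) = 18/5 - (774/5) = -756/5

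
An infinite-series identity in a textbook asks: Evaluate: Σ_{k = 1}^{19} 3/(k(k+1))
Partial fractions: 3/(k(k+1)) = 3/k - 3/(k+1)
Telescoping sum: 3(1-1/20) = 3·19/20

Answer: 57/20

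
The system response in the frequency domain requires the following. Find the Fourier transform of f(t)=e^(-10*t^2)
The Fourier transform of a Gaussian e^(-a*t^2) is sqrt(pi/a)*e^(-omega^2/(4a)).
With a = 10: F(omega) = sqrt(pi/10)*e^(-omega^2/40)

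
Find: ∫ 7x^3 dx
Using power rule: ∫ 7x^3 dx = 7/4 x^4+C = (7/4)x^4+C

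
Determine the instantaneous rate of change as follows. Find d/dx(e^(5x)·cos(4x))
Product rule: (fg)'=f'g + fg'
f=e^(5x), f'=5·e^(5x)
g=cos(4x), g'=-4·sin(4x)

Answer: 5·e^(5x)·cos(4x) - 4·e^(5x)·sin(4x)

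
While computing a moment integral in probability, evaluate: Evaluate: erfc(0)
erfc(x)=1 - erf(x); erfc(0)=1 - erf(0)=1 - 0=1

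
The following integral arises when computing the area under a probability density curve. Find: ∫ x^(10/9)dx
Power rule: ∫ x^(10/9) dx=x^(19/9)/(19/9) + C

Answer: (9/19)·x^(19/9) + C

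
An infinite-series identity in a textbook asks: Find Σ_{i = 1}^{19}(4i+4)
=4·Σ i+4·19=4·190+76=836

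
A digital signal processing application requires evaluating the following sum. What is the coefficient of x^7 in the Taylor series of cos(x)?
cos(x) has only even powers. Coefficient of x^7=0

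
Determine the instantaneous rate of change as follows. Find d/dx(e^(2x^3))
Chain rule: d/dx[e^u] = e^u · u' where u = 2x^3
u' = 6x^2

Answer: 6x^2·e^(2x^3)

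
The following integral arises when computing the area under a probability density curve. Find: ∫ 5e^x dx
Since d/dx[e^x] = +e^x, we get 5e^x+C

Answer: 5e^x+C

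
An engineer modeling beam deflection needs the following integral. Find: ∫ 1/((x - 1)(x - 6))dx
Partial fractions: 1/((x-1)(x-6)) = A/(x-1) + B/(x-6)
A = -1/5, B = 1/5
∫ [-1/5· 1/(x-1) + 1/5· 1/(x-6)] dx
= (1/5)[ln|x-6| - ln|x-1|] + C

Answer: (1/5)·ln|(x-6)/(x-1)| + C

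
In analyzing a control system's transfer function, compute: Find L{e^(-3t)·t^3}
First shifting: L{e^(at)f(t)} = F(s-a)
L{t^3} = 6/s^4
Shift s → s + 3: 6/(s + 3)^4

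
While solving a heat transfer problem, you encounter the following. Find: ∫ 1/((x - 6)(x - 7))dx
Partial fractions: 1/((x-6)(x-7))=A/(x-6) + B/(x-7)
A=-1, B=1
∫ [-1· 1/(x-6) + 1· 1/(x-7)] dx
=(1)[ln|x-7| - ln|x-6|] + C

Answer: ln|(x-7)/(x-6)| + C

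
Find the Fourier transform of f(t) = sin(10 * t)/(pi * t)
sin(W*t)/(pi*t) = (W/pi)*sinc(W*t/pi) is the impulse response of the ideal low-pass filter with cutoff W (here W = 10).
Its Fourier transform is a rectangular function:
F(omega) = 1 for |omega| < 10, 0 otherwise

Answer: rect(omega/20) [i.e., 1 for |omega| < 10, 0 otherwise]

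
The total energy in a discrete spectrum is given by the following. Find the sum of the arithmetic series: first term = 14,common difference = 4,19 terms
Last term: a_n = 14+(19-1)·4 = 86
Sum = n(a_1+a_n)/2 = 19(14+86)/2 = 950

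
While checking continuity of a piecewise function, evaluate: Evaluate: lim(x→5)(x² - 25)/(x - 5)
Factor: (x² - 25)=(x-5)(x + 5)
Cancel (x-5): lim(x→5) (x + 5)=10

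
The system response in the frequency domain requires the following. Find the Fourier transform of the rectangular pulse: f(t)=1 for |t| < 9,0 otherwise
F(omega) = integral from -9 to 9 of e^(-j * omega * t) dt
= 2 * sin(9 * omega)/omega = 18 * sinc(9 * omega/pi)

Answer: 2 * sin(9 * omega)/omega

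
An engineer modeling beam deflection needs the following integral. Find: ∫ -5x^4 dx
Using power rule: ∫ -5x^4 dx = -5/5 x^5 + C = -x^5 + C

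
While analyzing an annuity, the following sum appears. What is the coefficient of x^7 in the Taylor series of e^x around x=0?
Taylor series of e^x = Σ x^n/n!
Coefficient of x^7 = 1/7! = 1/5040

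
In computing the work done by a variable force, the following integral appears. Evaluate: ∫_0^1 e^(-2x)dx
Antiderivative: (1/(-2))e^(-2x)
Evaluate: (1/(-2))(e^-2 - 1)

Answer: (e^-2 - 1)/(-2)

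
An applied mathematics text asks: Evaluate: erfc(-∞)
erfc(x) = 1 - erf(x); erfc(-∞) = 1 - erf(-∞) = 1 - (-1) = 2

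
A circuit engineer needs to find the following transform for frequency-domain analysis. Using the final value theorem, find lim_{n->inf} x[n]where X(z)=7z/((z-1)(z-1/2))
Final value theorem: lim x[n]=lim_{z->1} (z-1) * X(z)
(z-1) * X(z)=7z/(z-1/2)
As z->1: 7/(1 - 1/2)=7/(1/2)=14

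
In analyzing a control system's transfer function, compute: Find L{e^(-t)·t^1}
First shifting: L{e^(at)f(t)} = F(s-a)
L{t^1} = 1/s^2
Shift s → s+1: 1/(s+1)^2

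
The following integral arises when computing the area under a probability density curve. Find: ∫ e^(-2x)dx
Since d/dx[e^(-2x)]=-2e^(-2x), we get -1/2 e^(-2x)+C

Answer: (-1/2)e^(-2x)+C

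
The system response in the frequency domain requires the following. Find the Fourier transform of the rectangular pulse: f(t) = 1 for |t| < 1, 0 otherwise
F(omega)=integral from -1 to 1 of e^(-j*omega*t) dt
=2*sin(1*omega)/omega=2*sinc(1*omega/pi)

Answer: 2*sin(1*omega)/omega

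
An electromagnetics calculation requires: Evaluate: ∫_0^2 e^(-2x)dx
Antiderivative: (1/(-2))e^(-2x)
Evaluate: (1/(-2))(e^-4 - 1)

Answer: (e^-4 - 1)/(-2)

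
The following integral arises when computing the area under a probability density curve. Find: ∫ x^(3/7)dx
Power rule: ∫ x^(3/7) dx=x^(10/7)/(10/7) + C

Answer: (7/10)·x^(10/7) + C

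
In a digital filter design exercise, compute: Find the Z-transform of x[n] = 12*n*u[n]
Z{n * u[n]} = z/(z-1)^2
By linearity: Z{12 * n * u[n]} = 12z/(z-1)^2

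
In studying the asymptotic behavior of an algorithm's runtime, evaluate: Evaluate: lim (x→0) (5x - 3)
Polynomial is continuous, so substitute x=0:
5·0 - 3=-3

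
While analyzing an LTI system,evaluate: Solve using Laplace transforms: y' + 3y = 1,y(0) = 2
Take L of both sides: sY(s) - 2 + 3Y(s) = 1/s
Y(s)(s + 3) = 1/s + 2
Y(s) = 1/(s(s + 3)) + 2/(s + 3)
Partial fractions: 1/(s(s + 3)) = (1/3)/s - (1/3)/(s + 3)
So Y(s) = (1/3)/s + (5/3)/(s + 3)
Inverse transform (L^(-1){1/s} = 1, L^(-1){1/(s + 3)} = e^(-3t)):

Answer: y(t) = 1/3 + (5/3)·e^(-3t)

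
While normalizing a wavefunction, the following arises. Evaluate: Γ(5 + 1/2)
Γ(n + 1/2) = (2n)!√π/(4^n·n!)
= 3628800√π/(1024·120) = (945/32)·√π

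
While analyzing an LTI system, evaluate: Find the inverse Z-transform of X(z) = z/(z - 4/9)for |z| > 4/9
Standard pair: z/(z-a) <-> a^n*u[n] for causal signals
With a=4/9: x[n]=(4/9)^n*u[n]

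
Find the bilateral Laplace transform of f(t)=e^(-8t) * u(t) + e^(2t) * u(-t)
For e^(-8t)*u(t): L=1/(s+8), Re(s) > -8
For e^(2t)*u(-t): L=-1/(s-2), Re(s) < 2
Combined: F(s)=1/(s+8)-1/(s-2), -8 < Re(s) < 2

Answer: 1/(s+8)-1/(s-2), ROC: -8 < Re(s) < 2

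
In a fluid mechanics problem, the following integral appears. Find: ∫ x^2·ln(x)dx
By parts: u = ln(x), dv = x^2 dx
du = 1/x dx, v = x^3/3
= x^3·ln(x)/3 - ∫ x^2/3 dx
= x^3·ln(x)/3 - x^3/9+C

Answer: x^3(ln(x)/3-1/9)+C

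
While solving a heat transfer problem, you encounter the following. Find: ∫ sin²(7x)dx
Using identity sin²(u)=(1 - cos(2u))/2:
∫ (1 - cos(14x))/2 dx=x/2 - sin(14x)/28+C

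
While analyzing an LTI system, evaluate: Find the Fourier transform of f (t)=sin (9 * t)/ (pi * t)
sin(W*t)/(pi*t)=(W/pi)*sinc(W*t/pi) is the impulse response of the ideal low-pass filter with cutoff W (here W=9).
Its Fourier transform is a rectangular function:
F(omega)=1 for |omega| < 9, 0 otherwise

Answer: rect(omega/18) [i.e., 1 for |omega| < 9, 0 otherwise]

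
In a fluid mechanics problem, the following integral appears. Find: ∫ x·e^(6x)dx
Integration by parts: u = x, dv = e^(6x) dx
du = dx, v = e^(6x)/6
= x·e^(6x)/6 - ∫ e^(6x)/6 dx
= x·e^(6x)/6 - e^(6x)/36+C

Answer: e^(6x)(x/6-1/36)+C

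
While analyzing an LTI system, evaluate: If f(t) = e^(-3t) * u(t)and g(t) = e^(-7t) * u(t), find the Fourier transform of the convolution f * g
By the convolution theorem: F{f*g}=F(omega)*G(omega)
F(omega)=1/(3+j*omega), G(omega)=1/(7+j*omega)
F{f*g}=1/((3+j*omega)(7+j*omega))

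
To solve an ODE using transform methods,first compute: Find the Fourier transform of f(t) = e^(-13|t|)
Using the standard pair: F{e^(-a|t|)}=2a/(a^2+omega^2)
With a=13: F(omega)=26/(169+omega^2)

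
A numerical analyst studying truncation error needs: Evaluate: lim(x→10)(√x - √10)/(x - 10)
Multiply by conjugate (√x + √10)/(√x + √10):
=(x - 10)/((x - 10)(√x + √10))=1/(√x + √10)
As x → 10: 1/(2√10)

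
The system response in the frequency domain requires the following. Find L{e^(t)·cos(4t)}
First shifting: L{e^(at)f(t)} = F(s-a)
L{cos(4t)} = s/(s² + 16)
Shift: (s-1)/((s-1)² + 16)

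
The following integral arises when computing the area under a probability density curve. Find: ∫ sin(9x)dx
Using substitution u=9x: ∫ sin(u) du/9=-cos(u)/9+C

Answer: (-1/9)cos(9x)+C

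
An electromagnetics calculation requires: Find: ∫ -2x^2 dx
Using power rule: ∫ -2x^2 dx=-2/3 x^3+C=(-2/3)x^3+C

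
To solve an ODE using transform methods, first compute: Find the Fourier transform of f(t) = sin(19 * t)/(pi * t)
sin(W * t)/(pi * t) = (W/pi) * sinc(W * t/pi) is the impulse response of the ideal low-pass filter with cutoff W (here W = 19).
Its Fourier transform is a rectangular function:
F(omega) = 1 for |omega| < 19, 0 otherwise

Answer: rect(omega/38) [i.e., 1 for |omega| < 19, 0 otherwise]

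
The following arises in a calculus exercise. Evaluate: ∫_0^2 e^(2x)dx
Antiderivative: (1/2)e^(2x)
Evaluate: (1/2)(e^4-1)

Answer: (e^4-1)/2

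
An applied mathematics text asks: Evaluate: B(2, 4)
B(x,y) = Γ(x)Γ(y)/Γ(x + y) = (x-1)!(y-1)!/(x + y-1)!
B(2,4) = 1!·3!/5! = 1/20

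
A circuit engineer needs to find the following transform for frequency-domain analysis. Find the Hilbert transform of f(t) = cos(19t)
The Hilbert transform shifts each frequency component by -pi/2.
H{cos(wt)}=sin(wt)
With w=19: H{cos(19t)}=sin(19t)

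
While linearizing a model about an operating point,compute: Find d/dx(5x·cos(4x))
Product rule: (fg)'=f'g+fg'
f=5x, f'=5
g=cos(4x), g'=-4·sin(4x)

Answer: 5·cos(4x)-20x·sin(4x)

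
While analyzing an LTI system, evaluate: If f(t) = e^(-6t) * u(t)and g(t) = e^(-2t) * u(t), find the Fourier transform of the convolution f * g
By the convolution theorem: F{f*g}=F(omega)*G(omega)
F(omega)=1/(6 + j*omega), G(omega)=1/(2 + j*omega)
F{f*g}=1/((6 + j*omega)(2 + j*omega))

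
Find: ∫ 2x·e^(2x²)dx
Let u=2x², du=4x dx
∫ (1/2)e^u du=e^u/2+C

Answer: e^(2x²)/2+C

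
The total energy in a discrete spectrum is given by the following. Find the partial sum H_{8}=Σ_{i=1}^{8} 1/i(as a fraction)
H_8=1 + 1/2 + 1/3 + ... + 1/8
=761/280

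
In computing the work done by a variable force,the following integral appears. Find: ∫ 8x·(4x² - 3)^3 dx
Let u=4x² - 3, du=8x dx
∫ u^3 du=u^4/4 + C

Answer: (4x² - 3)^4/4 + C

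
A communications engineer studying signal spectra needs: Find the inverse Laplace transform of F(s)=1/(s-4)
L^(-1){1/(s-a)}=c·e^(at)
Here a=4, c=1

Answer: e^(4t)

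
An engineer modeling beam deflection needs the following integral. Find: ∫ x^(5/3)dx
Power rule: ∫ x^(5/3) dx=x^(8/3)/(8/3)+C

Answer: (3/8)·x^(8/3)+C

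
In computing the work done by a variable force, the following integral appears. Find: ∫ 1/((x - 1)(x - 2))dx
Partial fractions: 1/((x-1)(x-2)) = A/(x-1)+B/(x-2)
A = -1, B = 1
∫ [-1· 1/(x-1)+1· 1/(x-2)] dx
= (1)[ln|x-2| - ln|x-1|]+C

Answer: ln|(x-2)/(x-1)|+C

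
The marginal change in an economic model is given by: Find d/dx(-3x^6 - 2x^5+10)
Power rule: d/dx(ax^n)=n·a·x^(n-1)
Term by term: -18·x^5 - 10·x^4

Answer: -18x^5 - 10x^4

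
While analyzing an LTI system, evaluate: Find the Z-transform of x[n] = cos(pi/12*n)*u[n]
Z{cos(w0*n)*u[n]}=z(z - cos(w0))/(z^2 - 2z*cos(w0) + 1)
With w0=pi/12: X(z)=z(z - cos(pi/12))/(z^2 - 2z*cos(pi/12) + 1)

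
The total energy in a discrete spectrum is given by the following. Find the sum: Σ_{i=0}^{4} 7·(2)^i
Geometric series: S = a(1 - r^n)/(1 - r)
a = 7, r = 2, n = 5
S = 7(1 - 32)/-1 = 217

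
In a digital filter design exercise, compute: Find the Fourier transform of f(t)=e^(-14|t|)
Using the standard pair: F{e^(-a|t|)} = 2a/(a^2 + omega^2)
With a = 14: F(omega) = 28/(196 + omega^2)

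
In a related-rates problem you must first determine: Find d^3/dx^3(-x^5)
Apply power rule 3 times:
d^1: -5x^4
d^2: -20x^3
d^3: -60x^2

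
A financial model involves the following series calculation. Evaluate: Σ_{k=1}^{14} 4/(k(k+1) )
Partial fractions: 4/(k(k + 1))=4/k - 4/(k + 1)
Telescoping sum: 4(1 - 1/15)=4·14/15

Answer: 56/15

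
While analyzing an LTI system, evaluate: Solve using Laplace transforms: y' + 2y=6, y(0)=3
Take L of both sides: sY(s) - 3 + 2Y(s) = 6/s
Y(s)(s + 2) = 6/s + 3
Y(s) = 6/(s(s + 2)) + 3/(s + 2)
Partial fractions: 6/(s(s + 2)) = 3/s - 3/(s + 2)
So Y(s) = 3/s
Inverse transform (L^(-1){1/s} = 1, L^(-1){1/(s + 2)} = e^(-2t)):

Answer: y(t) = 3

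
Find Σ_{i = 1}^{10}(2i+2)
= 2·Σ i+2·10 = 2·55+20 = 130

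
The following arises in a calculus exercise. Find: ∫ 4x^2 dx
Using power rule: ∫ 4x^2 dx=4/3 x^3 + C=(4/3)x^3 + C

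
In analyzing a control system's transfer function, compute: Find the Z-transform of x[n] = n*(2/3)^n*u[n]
Using the property Z{n*a^n*u[n]} = az/(z-a)^2
With a = 2/3: X(z) = (2/3)z/(z - 2/3)^2, |z| > 2/3

Answer: (2/3)z/(z - 2/3)^2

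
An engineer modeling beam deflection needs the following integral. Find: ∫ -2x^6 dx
Using power rule: ∫ -2x^6 dx=-2/7 x^7+C=(-2/7)x^7+C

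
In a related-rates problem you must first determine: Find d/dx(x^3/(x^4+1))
Quotient rule: (f/g)'=(f'g - fg')/g²
f=x^3, f'=3x^2
g=x^4 + 1, g'=4x^3

Answer: (3x^2·(x^4 + 1) - 4x^6)/(x^4 + 1)²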